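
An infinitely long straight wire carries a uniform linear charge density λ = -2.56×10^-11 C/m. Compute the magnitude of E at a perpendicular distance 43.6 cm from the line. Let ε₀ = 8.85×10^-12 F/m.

E = 1.06 V/m

Coaxial Gaussian cylinder, radius r = 43.6 cm, length L.
Q_enc = λL, so λ_enc = -2.56×10^-11 C/m.
By Gauss's law (flux through the curved wall only), E·2πrL = λ_enc L/ε₀.
E = |λ_enc|/(2πε₀r) = (2.56×10^-11)/(2π·8.85×10^-12·0.436) = 1.06 N/C.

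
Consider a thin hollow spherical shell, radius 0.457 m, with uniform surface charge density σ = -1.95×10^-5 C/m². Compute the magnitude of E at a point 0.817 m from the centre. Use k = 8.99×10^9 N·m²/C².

By spherical symmetry E is radial; choose a Gaussian sphere of radius r = 0.817 m (r > 0.457 m).
The entire shell is enclosed: Q_enc = σ·4πR² = (-1.95×10^-5)·4π·(0.457)² = -5.118×10^-5 C.
By Gauss's law, ∮E·dA = E·4πr² = Q_enc/ε₀.
E = k|Q_enc|/r² = (8.99×10^9)(5.118e-5)/(0.817)² = 6.89×10^5 N/C.

|E| ≈ 6.89e5 N/C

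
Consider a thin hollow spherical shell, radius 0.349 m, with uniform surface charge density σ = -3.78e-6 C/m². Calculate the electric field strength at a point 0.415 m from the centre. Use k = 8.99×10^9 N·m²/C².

|E| ≈ 3.02×10^5 N/C

Take a concentric spherical Gaussian surface of radius r = 0.415 m (r > 0.349 m).
The entire shell is enclosed: Q_enc = σ·4πR² = (-3.78e-6)·4π·(0.349)² = -5.786×10^-6 C.
By Gauss's law, ∮E·dA = E·4πr² = Q_enc/ε₀.
E = k|Q_enc|/r² = (8.99×10^9)(5.786×10^-6)/(0.415)² = 3.02e5 N/C.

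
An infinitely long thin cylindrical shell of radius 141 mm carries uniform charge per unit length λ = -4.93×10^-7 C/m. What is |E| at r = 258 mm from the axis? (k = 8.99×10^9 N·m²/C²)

3.44×10^4 N/C

Take a coaxial cylindrical Gaussian surface of radius r = 258 mm and length L (r > 141 mm).
The full line charge is enclosed: λ_enc = -4.93e-7 C/m.
Gauss's law: E·2πrL = λ_enc L/ε₀.
E = 2k|λ_enc|/r = 2(8.99×10^9)(4.93×10^-7)/(0.258) = 3.44×10^4 N/C.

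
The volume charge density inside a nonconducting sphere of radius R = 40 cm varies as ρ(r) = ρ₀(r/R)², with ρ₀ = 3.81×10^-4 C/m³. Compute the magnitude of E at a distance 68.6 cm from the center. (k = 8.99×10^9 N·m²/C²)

E = 1.17×10^6 N/C

By spherical symmetry E is radial; choose a Gaussian sphere of radius r = 68.6 cm (r > R, all charge enclosed).
Q_enc = 4π ∫₀^R ρ₀(r'/R)^2 r'² dr' = 4πρ₀R³/5 = 6.128e-5 C.
Since E is radial and uniform over the Gaussian sphere, Φ = E·4πr² = Q_enc/ε₀.
E = k|Q_enc|/r² = (8.99×10^9)(6.128×10^-5)/(0.686)² = 1.17×10^6 N/C.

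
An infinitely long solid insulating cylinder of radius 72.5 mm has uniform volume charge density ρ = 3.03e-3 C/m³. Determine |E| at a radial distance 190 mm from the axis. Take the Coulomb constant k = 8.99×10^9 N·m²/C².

E = 4.73e6 N/C

Choose a coaxial cylinder of radius r = 190 mm (arbitrary length L) as the Gaussian surface (r > 72.5 mm, full cross-section enclosed).
λ_enc = ρ·πR² = (3.03×10^-3)π(0.0725)² = 5.003×10^-5 C/m.
Gauss's law: E·2πrL = λ_enc L/ε₀.
E = 2k|λ_enc|/r = 2(8.99×10^9)(5.003e-5)/(0.19) = 4.73×10^6 N/C.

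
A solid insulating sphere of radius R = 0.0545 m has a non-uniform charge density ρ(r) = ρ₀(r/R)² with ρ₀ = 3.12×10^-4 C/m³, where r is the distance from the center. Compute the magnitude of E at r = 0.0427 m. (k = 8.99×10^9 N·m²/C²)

|E| ≈ 1.85e5 N/C

By spherical symmetry E is radial; choose a Gaussian sphere of radius r = 0.0427 m (r < R).
Q_enc = ∫₀^r ρ(r')·4πr'² dr' = (4πρ₀/R²) ∫₀^r r'^4 dr' = 4πρ₀ r^5/(5·R²) = 3.747e-8 C.
Gauss's law: E·4πr² = Q_enc/ε₀.
E = k|Q_enc|/r² = (8.99×10^9)(3.747×10^-8)/(0.0427)² = 1.85e5 N/C.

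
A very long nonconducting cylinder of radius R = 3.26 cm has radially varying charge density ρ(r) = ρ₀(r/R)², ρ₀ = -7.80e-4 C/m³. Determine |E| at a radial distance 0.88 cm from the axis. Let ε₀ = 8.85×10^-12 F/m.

Coaxial Gaussian cylinder, radius r = 0.88 cm, length L (r < R).
λ_enc = ∫₀^r ρ(r')·2πr' dr' = (2πρ₀/R²)·r^4/4 = -6.914e-9 C/m.
Since E is radial and uniform over the curved surface, Φ = E·2πrL = Q_enc/ε₀ = λ_enc L/ε₀.
E = |λ_enc|/(2πε₀r) = (6.914×10^-9)/(2π·8.85×10^-12·0.0088) = 1.41×10^4 N/C.

1.41e4 V/m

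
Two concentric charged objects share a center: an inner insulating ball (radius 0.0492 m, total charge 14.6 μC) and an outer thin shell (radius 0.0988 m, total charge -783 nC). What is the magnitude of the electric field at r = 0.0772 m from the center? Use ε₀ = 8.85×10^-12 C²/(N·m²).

By spherical symmetry E is radial; choose a Gaussian sphere of radius r = 0.0772 m (between the bodies, 0.0492 m < r < 0.0988 m).
The shell at 0.0988 m lies outside the Gaussian surface, so Q_enc = 14.6 μC = 1.46×10^-5 C.
Since E is radial and uniform over the Gaussian sphere, Φ = E·4πr² = Q_enc/ε₀.
E = |Q_enc|/(4πε₀r²) = (1.46e-5)/(4π·8.85×10^-12·(0.0772)²) = 2.20×10^7 N/C.

2.20×10^7 V/m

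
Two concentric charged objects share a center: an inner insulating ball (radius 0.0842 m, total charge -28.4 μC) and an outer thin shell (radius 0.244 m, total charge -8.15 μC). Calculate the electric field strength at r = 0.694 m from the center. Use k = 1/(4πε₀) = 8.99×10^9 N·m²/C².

E ≈ 6.82e5 N/C

Use a concentric Gaussian sphere at r = 0.694 m (r > 0.244 m, enclosing both).
Q_enc = (-28.4 μC) + (-8.15 μC) = -3.655×10^-5 C.
Since E is radial and uniform over the Gaussian sphere, Φ = E·4πr² = Q_enc/ε₀.
E = k|Q_enc|/r² = (8.99×10^9)(3.655e-5)/(0.694)² = 6.82×10^5 N/C.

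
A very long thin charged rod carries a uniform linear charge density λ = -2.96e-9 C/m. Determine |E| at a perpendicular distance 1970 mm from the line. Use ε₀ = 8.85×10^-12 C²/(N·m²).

|E| = 27 N/C

Choose a coaxial cylinder of radius r = 1970 mm (arbitrary length L) as the Gaussian surface.
Q_enc = λL, so λ_enc = -2.96×10^-9 C/m.
Applying ∮E·dA = Q_enc/ε₀ with the end caps contributing no flux:
E = |λ_enc|/(2πε₀r) = (2.96×10^-9)/(2π·8.85×10^-12·1.97) = 27 N/C.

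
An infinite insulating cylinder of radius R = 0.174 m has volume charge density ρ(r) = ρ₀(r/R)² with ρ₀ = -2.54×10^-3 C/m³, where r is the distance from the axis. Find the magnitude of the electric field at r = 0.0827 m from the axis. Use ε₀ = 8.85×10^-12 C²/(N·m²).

|E| = 1.34×10^6 V/m

Take a coaxial cylindrical Gaussian surface of radius r = 0.0827 m and length L (r < R).
λ_enc = ∫₀^r ρ(r')·2πr' dr' = (2πρ₀/R²)·r^4/4 = -6.164×10^-6 C/m.
By Gauss's law (flux through the curved wall only), E·2πrL = λ_enc L/ε₀.
E = |λ_enc|/(2πε₀r) = (6.164×10^-6)/(2π·8.85×10^-12·0.0827) = 1.34e6 N/C.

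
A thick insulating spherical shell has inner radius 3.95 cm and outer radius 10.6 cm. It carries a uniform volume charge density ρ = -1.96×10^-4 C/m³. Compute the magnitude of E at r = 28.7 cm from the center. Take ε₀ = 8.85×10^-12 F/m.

1.01×10^5 N/C

Symmetry ⇒ E = E(r) r̂. Gaussian sphere of radius r = 28.7 cm (r > 10.6 cm, enclosing the whole shell).
Q_enc = ρ·(4π/3)(b³ − a³) = (-1.96e-4)·(4π/3)·((0.106)³ − (0.0395)³) = -9.272×10^-7 C.
Since E is radial and uniform over the Gaussian sphere, Φ = E·4πr² = Q_enc/ε₀.
E = |Q_enc|/(4πε₀r²) = (9.272e-7)/(4π·8.85×10^-12·(0.287)²) = 1.01×10^5 N/C.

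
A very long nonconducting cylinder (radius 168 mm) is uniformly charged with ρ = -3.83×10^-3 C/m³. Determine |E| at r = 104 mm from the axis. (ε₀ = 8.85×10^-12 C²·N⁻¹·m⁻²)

By cylindrical symmetry E is radial; use a coaxial Gaussian cylinder of radius 104 mm and length L (r < R).
Enclosed charge per unit length: λ_enc = ρ·πr² = (-3.83×10^-3)π(0.104)² = -1.301e-4 C/m.
Gauss's law: E·2πrL = λ_enc L/ε₀.
E = |λ_enc|/(2πε₀r) = (1.301×10^-4)/(2π·8.85×10^-12·0.104) = 2.25×10^7 N/C.

|E| = 2.25×10^7 N/C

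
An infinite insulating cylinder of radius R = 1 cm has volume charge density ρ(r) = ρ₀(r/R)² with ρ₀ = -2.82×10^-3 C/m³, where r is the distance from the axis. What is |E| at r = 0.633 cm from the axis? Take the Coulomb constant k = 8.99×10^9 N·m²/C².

By cylindrical symmetry E is radial; use a coaxial Gaussian cylinder of radius 0.633 cm and length L (r < R).
Integrating ρ over the cross-section to radius r: λ_enc = (2πρ₀/R²) ∫₀^r r'^3 dr' = 2πρ₀ r^4/(4·R²) = -7.112×10^-8 C/m.
Since E is radial and uniform over the curved surface, Φ = E·2πrL = Q_enc/ε₀ = λ_enc L/ε₀.
E = 2k|λ_enc|/r = 2(8.99×10^9)(7.112e-8)/(0.00633) = 2.02e5 N/C.

|E| ≈ 2.02×10^5 N/C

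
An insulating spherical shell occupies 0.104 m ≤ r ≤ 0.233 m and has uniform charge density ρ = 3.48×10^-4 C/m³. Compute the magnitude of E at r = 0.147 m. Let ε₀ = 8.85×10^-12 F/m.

Take a concentric spherical Gaussian surface of radius r = 0.147 m (within the shell material, 0.104 m < r < 0.233 m).
Enclosed charge is the volume from a to r: Q_enc = (4π/3)ρ(r³ − a³) = 2.991×10^-6 C.
Since E is radial and uniform over the Gaussian sphere, Φ = E·4πr² = Q_enc/ε₀.
E = |Q_enc|/(4πε₀r²) = (2.991×10^-6)/(4π·8.85×10^-12·(0.147)²) = 1.24×10^6 N/C.

|E| ≈ 1.24×10^6 N/C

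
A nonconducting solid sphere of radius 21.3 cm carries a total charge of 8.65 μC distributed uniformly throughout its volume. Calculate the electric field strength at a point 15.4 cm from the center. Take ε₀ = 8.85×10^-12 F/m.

E ≈ 1.24×10^6 N/C

Symmetry ⇒ E = E(r) r̂. Gaussian sphere of radius r = 15.4 cm (r < R).
Only the charge within r is enclosed: Q_enc = Q·(r/R)³ = (8.65 μC)·(15.4 cm/21.3 cm)³ = 3.269×10^-6 C.
Gauss's law: E·4πr² = Q_enc/ε₀.
E = |Q_enc|/(4πε₀r²) = (3.269×10^-6)/(4π·8.85×10^-12·(0.154)²) = 1.24×10^6 N/C.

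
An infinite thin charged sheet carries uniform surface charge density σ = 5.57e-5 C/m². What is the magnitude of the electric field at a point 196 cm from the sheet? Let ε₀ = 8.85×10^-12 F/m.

The symmetry is planar: E is normal to the sheet and the same magnitude on both sides. Take a pillbox straddling the sheet with end-cap area A.
Only the two end caps contribute flux: Φ = 2EA. With Q_enc = σA, Gauss's law gives E = |σ|/(2ε₀).
E = |σ|/(2ε₀) = (5.57×10^-5)/(2·8.85×10^-12) = 3.15e6 N/C.

|E| = 3.15×10^6 N/C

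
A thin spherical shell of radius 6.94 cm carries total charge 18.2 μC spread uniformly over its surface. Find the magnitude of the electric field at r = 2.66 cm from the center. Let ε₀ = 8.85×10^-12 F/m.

E = 0 (no enclosed charge)

Symmetry ⇒ E = E(r) r̂. Gaussian sphere of radius r = 2.66 cm (inside the shell, r < 6.94 cm).
No charge lies within this surface, so Q_enc = 0 and Gauss's law gives E·4πr² = 0 ⇒ E = 0.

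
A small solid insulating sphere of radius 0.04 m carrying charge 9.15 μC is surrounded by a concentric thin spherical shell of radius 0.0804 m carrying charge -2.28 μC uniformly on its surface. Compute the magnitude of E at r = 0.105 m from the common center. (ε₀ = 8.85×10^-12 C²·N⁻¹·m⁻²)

By spherical symmetry E is radial; choose a Gaussian sphere of radius r = 0.105 m (r > 0.0804 m, enclosing both).
Q_enc = (9.15 μC) + (-2.28 μC) = 6.87×10^-6 C.
Applying ∮E·dA = Q_enc/ε₀ with Φ = E(4πr²):
E = |Q_enc|/(4πε₀r²) = (6.87×10^-6)/(4π·8.85×10^-12·(0.105)²) = 5.60e6 N/C.

5.60e6 N/C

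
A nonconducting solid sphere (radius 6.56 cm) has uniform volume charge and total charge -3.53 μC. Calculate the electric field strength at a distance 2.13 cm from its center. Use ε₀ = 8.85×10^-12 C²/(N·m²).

E ≈ 2.39e6 N/C

Symmetry ⇒ E = E(r) r̂. Gaussian sphere of radius r = 2.13 cm (r < R).
Only the charge within r is enclosed: Q_enc = Q·(r/R)³ = (-3.53 μC)·(2.13 cm/6.56 cm)³ = -1.208×10^-7 C.
By Gauss's law, ∮E·dA = E·4πr² = Q_enc/ε₀.
E = |Q_enc|/(4πε₀r²) = (1.208×10^-7)/(4π·8.85×10^-12·(0.0213)²) = 2.39×10^6 N/C.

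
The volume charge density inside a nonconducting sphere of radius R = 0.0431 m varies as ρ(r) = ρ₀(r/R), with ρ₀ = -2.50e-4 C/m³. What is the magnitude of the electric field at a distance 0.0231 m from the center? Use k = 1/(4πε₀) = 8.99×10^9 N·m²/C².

E = 8.74×10^4 N/C

Symmetry ⇒ E = E(r) r̂. Gaussian sphere of radius r = 0.0231 m (r < R).
Q_enc = ∫₀^r ρ(r')·4πr'² dr' = (4πρ₀/R) ∫₀^r r'^3 dr' = 4πρ₀ r^4/(4·R) = -5.189×10^-9 C.
By Gauss's law, ∮E·dA = E·4πr² = Q_enc/ε₀.
E = k|Q_enc|/r² = (8.99×10^9)(5.189×10^-9)/(0.0231)² = 8.74×10^4 N/C.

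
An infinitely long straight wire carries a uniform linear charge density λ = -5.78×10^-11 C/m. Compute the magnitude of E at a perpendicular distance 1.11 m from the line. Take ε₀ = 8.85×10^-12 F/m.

|E| = 0.936 V/m

Coaxial Gaussian cylinder, radius r = 1.11 m, length L.
Q_enc = λL, so λ_enc = -5.78e-11 C/m.
By Gauss's law (flux through the curved wall only), E·2πrL = λ_enc L/ε₀.
E = |λ_enc|/(2πε₀r) = (5.78×10^-11)/(2π·8.85×10^-12·1.11) = 0.936 N/C.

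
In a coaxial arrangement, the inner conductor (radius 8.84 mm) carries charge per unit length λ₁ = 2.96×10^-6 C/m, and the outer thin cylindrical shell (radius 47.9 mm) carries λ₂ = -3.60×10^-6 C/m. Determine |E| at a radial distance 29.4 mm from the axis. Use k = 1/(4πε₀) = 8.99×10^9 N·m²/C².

1.81×10^6 V/m

Take a coaxial cylindrical Gaussian surface of radius r = 29.4 mm and length L (between the conductors, 8.84 mm < r < 47.9 mm).
Only the inner wire is enclosed; the outer shell contributes nothing inside itself. λ_enc = λ₁ = 2.96×10^-6 C/m.
Since E is radial and uniform over the curved surface, Φ = E·2πrL = Q_enc/ε₀ = λ_enc L/ε₀.
E = 2k|λ_enc|/r = 2(8.99×10^9)(2.96e-6)/(0.0294) = 1.81×10^6 N/C.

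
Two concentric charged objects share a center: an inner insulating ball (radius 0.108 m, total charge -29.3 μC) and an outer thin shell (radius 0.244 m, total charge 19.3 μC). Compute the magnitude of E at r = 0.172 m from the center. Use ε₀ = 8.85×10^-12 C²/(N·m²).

By spherical symmetry E is radial; choose a Gaussian sphere of radius r = 0.172 m (between the bodies, 0.108 m < r < 0.244 m).
Only the inner charge is enclosed; the outer shell contributes nothing inside itself. Q_enc = -29.3 μC = -2.93×10^-5 C.
By Gauss's law, ∮E·dA = E·4πr² = Q_enc/ε₀.
E = |Q_enc|/(4πε₀r²) = (2.93e-5)/(4π·8.85×10^-12·(0.172)²) = 8.91×10^6 N/C.

E = 8.91×10^6 N/C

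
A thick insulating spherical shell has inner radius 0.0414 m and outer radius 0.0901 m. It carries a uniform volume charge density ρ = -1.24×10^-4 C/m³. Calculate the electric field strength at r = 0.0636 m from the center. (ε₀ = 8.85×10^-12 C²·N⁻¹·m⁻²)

Take a concentric spherical Gaussian surface of radius r = 0.0636 m (within the shell material, 0.0414 m < r < 0.0901 m).
Enclosed charge is the volume from a to r: Q_enc = (4π/3)ρ(r³ − a³) = -9.677×10^-8 C.
Applying ∮E·dA = Q_enc/ε₀ with Φ = E(4πr²):
E = |Q_enc|/(4πε₀r²) = (9.677×10^-8)/(4π·8.85×10^-12·(0.0636)²) = 2.15e5 N/C.

2.15e5 V/m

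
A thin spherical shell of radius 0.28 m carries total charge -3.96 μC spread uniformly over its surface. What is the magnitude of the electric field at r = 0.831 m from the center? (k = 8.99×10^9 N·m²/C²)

Use a concentric Gaussian sphere at r = 0.831 m (r > 0.28 m).
The entire shell is enclosed: Q_enc = -3.96×10^-6 C.
By Gauss's law, ∮E·dA = E·4πr² = Q_enc/ε₀.
E = k|Q_enc|/r² = (8.99×10^9)(3.96×10^-6)/(0.831)² = 5.16×10^4 N/C.

|E| ≈ 5.16e4 V/m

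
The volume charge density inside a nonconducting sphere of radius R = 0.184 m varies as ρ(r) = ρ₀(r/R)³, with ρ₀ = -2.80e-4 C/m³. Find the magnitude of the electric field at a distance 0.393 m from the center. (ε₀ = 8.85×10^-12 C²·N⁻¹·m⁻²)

E ≈ 2.13×10^5 N/C

Take a concentric spherical Gaussian surface of radius r = 0.393 m (r > R, all charge enclosed).
Q_enc = 4π ∫₀^R ρ₀(r'/R)^3 r'² dr' = 4πρ₀R³/6 = -3.653e-6 C.
Gauss's law: E·4πr² = Q_enc/ε₀.
E = |Q_enc|/(4πε₀r²) = (3.653×10^-6)/(4π·8.85×10^-12·(0.393)²) = 2.13e5 N/C.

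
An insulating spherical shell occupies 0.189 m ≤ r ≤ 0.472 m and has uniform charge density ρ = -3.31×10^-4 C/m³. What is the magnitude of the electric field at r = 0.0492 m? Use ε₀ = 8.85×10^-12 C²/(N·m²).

|E| = 0 N/C

By spherical symmetry E is radial; choose a Gaussian sphere of radius r = 0.0492 m (r < 0.189 m, inside the empty cavity).
No charge is enclosed, so by Gauss's law E·4πr² = 0 ⇒ E = 0.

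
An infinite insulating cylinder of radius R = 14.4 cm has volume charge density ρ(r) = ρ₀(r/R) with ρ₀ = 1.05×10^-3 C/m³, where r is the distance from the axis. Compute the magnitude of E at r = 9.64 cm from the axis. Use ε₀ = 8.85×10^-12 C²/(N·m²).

E ≈ 2.55e6 N/C

Choose a coaxial cylinder of radius r = 9.64 cm (arbitrary length L) as the Gaussian surface (r < R).
λ_enc = ∫₀^r ρ(r')·2πr' dr' = (2πρ₀/R)·r^3/3 = 1.368×10^-5 C/m.
Applying ∮E·dA = Q_enc/ε₀ with the end caps contributing no flux:
E = |λ_enc|/(2πε₀r) = (1.368e-5)/(2π·8.85×10^-12·0.0964) = 2.55×10^6 N/C.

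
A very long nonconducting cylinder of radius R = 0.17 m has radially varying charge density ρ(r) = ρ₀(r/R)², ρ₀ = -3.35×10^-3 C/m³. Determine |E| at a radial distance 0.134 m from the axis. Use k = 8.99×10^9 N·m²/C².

Coaxial Gaussian cylinder, radius r = 0.134 m, length L (r < R).
λ_enc = ∫₀^r ρ(r')·2πr' dr' = (2πρ₀/R²)·r^4/4 = -5.871e-5 C/m.
Since E is radial and uniform over the curved surface, Φ = E·2πrL = Q_enc/ε₀ = λ_enc L/ε₀.
E = 2k|λ_enc|/r = 2(8.99×10^9)(5.871×10^-5)/(0.134) = 7.88×10^6 N/C.

E = 7.88×10^6 V/m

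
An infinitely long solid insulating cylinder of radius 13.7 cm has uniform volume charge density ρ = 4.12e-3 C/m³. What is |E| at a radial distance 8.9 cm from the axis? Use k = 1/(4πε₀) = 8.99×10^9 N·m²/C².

Choose a coaxial cylinder of radius r = 8.9 cm (arbitrary length L) as the Gaussian surface (r < R).
Charge inside radius r per length L is ρ·πr²·L, so λ_enc = ρπr² = 1.025×10^-4 C/m.
Since E is radial and uniform over the curved surface, Φ = E·2πrL = Q_enc/ε₀ = λ_enc L/ε₀.
E = 2k|λ_enc|/r = 2(8.99×10^9)(1.025×10^-4)/(0.089) = 2.07×10^7 N/C.

E ≈ 2.07e7 V/m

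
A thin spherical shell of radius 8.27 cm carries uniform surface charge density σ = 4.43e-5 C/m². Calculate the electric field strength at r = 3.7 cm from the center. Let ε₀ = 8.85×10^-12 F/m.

|E| = 0 N/C

Use a concentric Gaussian sphere at r = 3.7 cm (inside the shell, r < 8.27 cm).
All the charge is outside the Gaussian surface: Q_enc = 0, hence E = 0 everywhere inside the shell.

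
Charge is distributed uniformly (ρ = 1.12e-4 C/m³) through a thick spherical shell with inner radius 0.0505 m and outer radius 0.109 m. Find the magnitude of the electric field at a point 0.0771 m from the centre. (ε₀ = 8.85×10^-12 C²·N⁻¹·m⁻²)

E = 2.34e5 N/C

Symmetry ⇒ E = E(r) r̂. Gaussian sphere of radius r = 0.0771 m (within the shell material, 0.0505 m < r < 0.109 m).
Enclosed charge is the volume from a to r: Q_enc = (4π/3)ρ(r³ − a³) = 1.546×10^-7 C.
Since E is radial and uniform over the Gaussian sphere, Φ = E·4πr² = Q_enc/ε₀.
E = |Q_enc|/(4πε₀r²) = (1.546e-7)/(4π·8.85×10^-12·(0.0771)²) = 2.34×10^5 N/C.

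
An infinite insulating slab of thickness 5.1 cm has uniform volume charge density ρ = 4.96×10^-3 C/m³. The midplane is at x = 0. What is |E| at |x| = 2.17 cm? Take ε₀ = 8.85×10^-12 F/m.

|E| = 1.22e7 N/C

By symmetry E is perpendicular to the slab. A Gaussian pillbox from −2.17 cm to +2.17 cm (face area A) lies entirely within the slab.
Q_enc = ρ·(2x)·A and flux = 2EA, so 2EA = 2ρxA/ε₀ ⇒ E = |ρ|x/ε₀.
E = (4.96×10^-3)(0.0217)/(8.85×10^-12) = 1.22×10^7 N/C.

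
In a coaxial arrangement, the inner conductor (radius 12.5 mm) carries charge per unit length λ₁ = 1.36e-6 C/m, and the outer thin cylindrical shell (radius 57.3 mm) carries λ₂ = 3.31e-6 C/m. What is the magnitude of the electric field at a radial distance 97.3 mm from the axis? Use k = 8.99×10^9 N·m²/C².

Take a coaxial cylindrical Gaussian surface of radius r = 97.3 mm and length L (r > 57.3 mm, enclosing both).
λ_enc = λ₁ + λ₂ = (1.36×10^-6) + (3.31e-6) = 4.67×10^-6 C/m.
Applying ∮E·dA = Q_enc/ε₀ with the end caps contributing no flux:
E = 2k|λ_enc|/r = 2(8.99×10^9)(4.67×10^-6)/(0.0973) = 8.63e5 N/C.

|E| = 8.63×10^5 V/m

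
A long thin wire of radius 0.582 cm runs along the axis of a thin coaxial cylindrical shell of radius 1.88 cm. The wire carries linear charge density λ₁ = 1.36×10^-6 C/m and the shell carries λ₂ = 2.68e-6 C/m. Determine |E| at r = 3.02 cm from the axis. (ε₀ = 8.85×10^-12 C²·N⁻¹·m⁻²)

E ≈ 2.41×10^6 N/C

Coaxial Gaussian cylinder, radius r = 3.02 cm, length L (r > 1.88 cm, enclosing both).
λ_enc = λ₁ + λ₂ = (1.36e-6) + (2.68×10^-6) = 4.04×10^-6 C/m.
Since E is radial and uniform over the curved surface, Φ = E·2πrL = Q_enc/ε₀ = λ_enc L/ε₀.
E = |λ_enc|/(2πε₀r) = (4.04e-6)/(2π·8.85×10^-12·0.0302) = 2.41e6 N/C.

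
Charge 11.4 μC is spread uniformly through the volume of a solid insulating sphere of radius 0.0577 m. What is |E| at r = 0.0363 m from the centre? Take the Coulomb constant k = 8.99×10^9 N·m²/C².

Use a concentric Gaussian sphere at r = 0.0363 m (r < R).
Only the charge within r is enclosed: Q_enc = Q·(r/R)³ = (11.4 μC)·(0.0363 m/0.0577 m)³ = 2.839×10^-6 C.
Applying ∮E·dA = Q_enc/ε₀ with Φ = E(4πr²):
E = k|Q_enc|/r² = (8.99×10^9)(2.839×10^-6)/(0.0363)² = 1.94e7 N/C.

|E| ≈ 1.94×10^7 V/m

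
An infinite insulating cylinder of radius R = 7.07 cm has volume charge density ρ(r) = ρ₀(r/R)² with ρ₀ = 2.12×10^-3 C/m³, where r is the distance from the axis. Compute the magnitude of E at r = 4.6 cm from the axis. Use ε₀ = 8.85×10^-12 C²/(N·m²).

E = 1.17×10^6 N/C

Coaxial Gaussian cylinder, radius r = 4.6 cm, length L (r < R).
λ_enc = ∫₀^r ρ(r')·2πr' dr' = (2πρ₀/R²)·r^4/4 = 2.983e-6 C/m.
Applying ∮E·dA = Q_enc/ε₀ with the end caps contributing no flux:
E = |λ_enc|/(2πε₀r) = (2.983×10^-6)/(2π·8.85×10^-12·0.046) = 1.17e6 N/C.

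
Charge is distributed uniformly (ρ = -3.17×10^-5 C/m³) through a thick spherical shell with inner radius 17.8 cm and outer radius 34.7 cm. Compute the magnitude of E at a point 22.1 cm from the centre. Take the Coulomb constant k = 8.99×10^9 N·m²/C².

1.26e5 N/C

Use a concentric Gaussian sphere at r = 22.1 cm (within the shell material, 17.8 cm < r < 34.7 cm).
Only the shell between 17.8 cm and r is enclosed: Q_enc = ρ·(4π/3)(r³ − a³) = (-3.17×10^-5)·(4π/3)·((0.221)³ − (0.178)³) = -6.844×10^-7 C.
Applying ∮E·dA = Q_enc/ε₀ with Φ = E(4πr²):
E = k|Q_enc|/r² = (8.99×10^9)(6.844×10^-7)/(0.221)² = 1.26e5 N/C.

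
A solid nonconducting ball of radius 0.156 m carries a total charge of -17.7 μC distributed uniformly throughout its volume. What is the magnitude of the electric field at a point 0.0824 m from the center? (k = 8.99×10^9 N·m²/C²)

|E| ≈ 3.45e6 V/m

Use a concentric Gaussian sphere at r = 0.0824 m (r < R).
For a uniform sphere the enclosed fraction is (r/R)³, so Q_enc = (-17.7 μC)(0.0824/0.156)³ = -2.608×10^-6 C.
Gauss's law: E·4πr² = Q_enc/ε₀.
E = k|Q_enc|/r² = (8.99×10^9)(2.608×10^-6)/(0.0824)² = 3.45×10^6 N/C.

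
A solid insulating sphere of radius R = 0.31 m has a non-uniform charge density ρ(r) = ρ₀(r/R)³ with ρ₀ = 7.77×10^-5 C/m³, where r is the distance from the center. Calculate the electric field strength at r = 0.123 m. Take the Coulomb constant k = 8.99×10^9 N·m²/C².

E ≈ 1.12e4 N/C

By spherical symmetry E is radial; choose a Gaussian sphere of radius r = 0.123 m (r < R).
Q_enc = ∫₀^r ρ(r')·4πr'² dr' = (4πρ₀/R³) ∫₀^r r'^5 dr' = 4πρ₀ r^6/(6·R³) = 1.892e-8 C.
By Gauss's law, ∮E·dA = E·4πr² = Q_enc/ε₀.
E = k|Q_enc|/r² = (8.99×10^9)(1.892e-8)/(0.123)² = 1.12×10^4 N/C.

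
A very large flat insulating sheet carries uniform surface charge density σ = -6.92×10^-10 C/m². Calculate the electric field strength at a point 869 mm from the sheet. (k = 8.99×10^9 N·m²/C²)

By planar symmetry E is perpendicular to the sheet and uniform; use a Gaussian pillbox with flat faces of area A on each side of the sheet.
Only the two end caps contribute flux: Φ = 2EA. With Q_enc = σA, Gauss's law gives E = |σ|/(2ε₀).
E = 2πk|σ| = 2π(8.99×10^9)(6.92×10^-10) = 39.1 N/C.

|E| = 39.1 N/C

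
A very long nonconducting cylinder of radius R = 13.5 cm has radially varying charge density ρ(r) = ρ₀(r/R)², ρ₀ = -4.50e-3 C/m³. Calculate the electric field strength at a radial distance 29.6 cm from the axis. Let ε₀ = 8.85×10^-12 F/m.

7.83×10^6 N/C

Coaxial Gaussian cylinder, radius r = 29.6 cm, length L (r > R, full charge per length enclosed).
λ_enc = 2π ∫₀^R ρ₀(r'/R)^2 r' dr' = 2πρ₀R²/4 = -1.288×10^-4 C/m.
Gauss's law: E·2πrL = λ_enc L/ε₀.
E = |λ_enc|/(2πε₀r) = (1.288e-4)/(2π·8.85×10^-12·0.296) = 7.83e6 N/C.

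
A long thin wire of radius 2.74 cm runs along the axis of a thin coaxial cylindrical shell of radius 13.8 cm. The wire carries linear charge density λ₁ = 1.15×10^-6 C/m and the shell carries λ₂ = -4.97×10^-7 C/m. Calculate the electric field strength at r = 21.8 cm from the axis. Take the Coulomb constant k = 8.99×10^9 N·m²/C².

Coaxial Gaussian cylinder, radius r = 21.8 cm, length L (r > 13.8 cm, enclosing both).
λ_enc = λ₁ + λ₂ = (1.15×10^-6) + (-4.97e-7) = 6.53×10^-7 C/m.
Applying ∮E·dA = Q_enc/ε₀ with the end caps contributing no flux:
E = 2k|λ_enc|/r = 2(8.99×10^9)(6.53e-7)/(0.218) = 5.39×10^4 N/C.

|E| ≈ 5.39×10^4 N/C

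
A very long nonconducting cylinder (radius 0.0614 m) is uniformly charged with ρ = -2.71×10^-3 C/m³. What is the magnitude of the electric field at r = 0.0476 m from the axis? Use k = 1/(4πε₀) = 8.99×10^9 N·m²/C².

E = 7.29e6 N/C

Choose a coaxial cylinder of radius r = 0.0476 m (arbitrary length L) as the Gaussian surface (r < R).
Enclosed charge per unit length: λ_enc = ρ·πr² = (-2.71e-3)π(0.0476)² = -1.929×10^-5 C/m.
Applying ∮E·dA = Q_enc/ε₀ with the end caps contributing no flux:
E = 2k|λ_enc|/r = 2(8.99×10^9)(1.929×10^-5)/(0.0476) = 7.29e6 N/C.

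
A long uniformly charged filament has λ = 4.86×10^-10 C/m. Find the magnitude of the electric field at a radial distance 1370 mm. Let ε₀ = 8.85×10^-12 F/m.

|E| = 6.38 V/m

By cylindrical symmetry E is radial; use a coaxial Gaussian cylinder of radius 1370 mm and length L.
Q_enc = λL, so λ_enc = 4.86e-10 C/m.
Applying ∮E·dA = Q_enc/ε₀ with the end caps contributing no flux:
E = |λ_enc|/(2πε₀r) = (4.86×10^-10)/(2π·8.85×10^-12·1.37) = 6.38 N/C.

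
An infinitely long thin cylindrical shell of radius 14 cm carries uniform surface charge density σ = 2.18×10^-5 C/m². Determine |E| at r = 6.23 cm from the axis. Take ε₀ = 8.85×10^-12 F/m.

|E| = 0 V/m

Take a coaxial cylindrical Gaussian surface of radius r = 6.23 cm and length L (r < 14 cm, inside the shell).
No charge is enclosed, so Gauss's law gives E·2πrL = 0 ⇒ E = 0.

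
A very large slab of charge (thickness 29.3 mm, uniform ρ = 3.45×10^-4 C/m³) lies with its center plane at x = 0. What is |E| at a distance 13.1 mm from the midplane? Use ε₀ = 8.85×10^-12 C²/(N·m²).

|E| = 5.11×10^5 V/m

By symmetry E is perpendicular to the slab. A Gaussian pillbox from −13.1 mm to +13.1 mm (face area A) lies entirely within the slab.
Q_enc = ρ·(2x)·A and flux = 2EA, so 2EA = 2ρxA/ε₀ ⇒ E = |ρ|x/ε₀.
E = (3.45×10^-4)(0.0131)/(8.85×10^-12) = 5.11×10^5 N/C.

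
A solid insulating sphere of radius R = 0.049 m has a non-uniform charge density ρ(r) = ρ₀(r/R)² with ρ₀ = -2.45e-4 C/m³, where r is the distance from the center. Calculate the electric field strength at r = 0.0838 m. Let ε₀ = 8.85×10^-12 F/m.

Symmetry ⇒ E = E(r) r̂. Gaussian sphere of radius r = 0.0838 m (r > R, all charge enclosed).
Q_enc = 4π ∫₀^R ρ₀(r'/R)^2 r'² dr' = 4πρ₀R³/5 = -7.244×10^-8 C.
By Gauss's law, ∮E·dA = E·4πr² = Q_enc/ε₀.
E = |Q_enc|/(4πε₀r²) = (7.244e-8)/(4π·8.85×10^-12·(0.0838)²) = 9.28×10^4 N/C.

E = 9.28×10^4 N/C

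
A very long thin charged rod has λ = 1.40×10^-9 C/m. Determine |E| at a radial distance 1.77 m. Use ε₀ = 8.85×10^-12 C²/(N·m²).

Choose a coaxial cylinder of radius r = 1.77 m (arbitrary length L) as the Gaussian surface.
Q_enc = λL, so λ_enc = 1.40×10^-9 C/m.
Applying ∮E·dA = Q_enc/ε₀ with the end caps contributing no flux:
E = |λ_enc|/(2πε₀r) = (1.40×10^-9)/(2π·8.85×10^-12·1.77) = 14.2 N/C.

E = 14.2 V/m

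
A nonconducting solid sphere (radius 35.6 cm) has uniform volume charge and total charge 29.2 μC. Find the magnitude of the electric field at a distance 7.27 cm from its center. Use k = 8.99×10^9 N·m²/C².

Use a concentric Gaussian sphere at r = 7.27 cm (r < R).
Only the charge within r is enclosed: Q_enc = Q·(r/R)³ = (29.2 μC)·(7.27 cm/35.6 cm)³ = 2.487×10^-7 C.
By Gauss's law, ∮E·dA = E·4πr² = Q_enc/ε₀.
E = k|Q_enc|/r² = (8.99×10^9)(2.487e-7)/(0.0727)² = 4.23×10^5 N/C.

E ≈ 4.23×10^5 N/C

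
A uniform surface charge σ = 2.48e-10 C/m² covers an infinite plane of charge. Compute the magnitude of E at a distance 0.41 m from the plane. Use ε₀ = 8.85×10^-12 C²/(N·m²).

E ≈ 14 V/m

Choose a cylindrical pillbox piercing the sheet, end faces (area A) parallel to it.
Only the two end caps contribute flux: Φ = 2EA. With Q_enc = σA, Gauss's law gives E = |σ|/(2ε₀).
E = |σ|/(2ε₀) = (2.48×10^-10)/(2·8.85×10^-12) = 14 N/C.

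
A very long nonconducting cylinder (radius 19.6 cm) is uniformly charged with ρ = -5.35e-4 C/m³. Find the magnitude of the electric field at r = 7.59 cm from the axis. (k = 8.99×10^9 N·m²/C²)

|E| ≈ 2.29×10^6 N/C

Take a coaxial cylindrical Gaussian surface of radius r = 7.59 cm and length L (r < R).
Enclosed charge per unit length: λ_enc = ρ·πr² = (-5.35e-4)π(0.0759)² = -9.682×10^-6 C/m.
By Gauss's law (flux through the curved wall only), E·2πrL = λ_enc L/ε₀.
E = 2k|λ_enc|/r = 2(8.99×10^9)(9.682e-6)/(0.0759) = 2.29×10^6 N/C.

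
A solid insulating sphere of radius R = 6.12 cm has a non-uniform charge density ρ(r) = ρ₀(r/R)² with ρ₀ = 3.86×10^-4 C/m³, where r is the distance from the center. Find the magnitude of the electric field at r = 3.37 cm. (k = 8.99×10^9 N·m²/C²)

|E| = 8.91×10^4 V/m

Use a concentric Gaussian sphere at r = 3.37 cm (r < R).
Integrate the density: Q_enc = 4π ∫₀^r ρ₀(r'/R)^2 r'² dr' = 4πρ₀ r^5/(5·R²) = 1.126×10^-8 C.
Since E is radial and uniform over the Gaussian sphere, Φ = E·4πr² = Q_enc/ε₀.
E = k|Q_enc|/r² = (8.99×10^9)(1.126×10^-8)/(0.0337)² = 8.91×10^4 N/C.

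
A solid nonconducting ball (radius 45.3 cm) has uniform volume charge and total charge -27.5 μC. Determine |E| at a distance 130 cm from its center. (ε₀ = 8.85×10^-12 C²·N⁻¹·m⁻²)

Take a concentric spherical Gaussian surface of radius r = 130 cm (r > R, so the entire charge is enclosed).
Q_enc = -27.5 μC = -2.75e-5 C.
Gauss's law: E·4πr² = Q_enc/ε₀.
E = |Q_enc|/(4πε₀r²) = (2.75e-5)/(4π·8.85×10^-12·(1.3)²) = 1.46e5 N/C.

E ≈ 1.46e5 N/C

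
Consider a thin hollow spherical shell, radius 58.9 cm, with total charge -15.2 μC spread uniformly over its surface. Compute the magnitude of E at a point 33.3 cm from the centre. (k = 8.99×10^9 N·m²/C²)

By spherical symmetry E is radial; choose a Gaussian sphere of radius r = 33.3 cm (inside the shell, r < 58.9 cm).
All the charge is outside the Gaussian surface: Q_enc = 0, hence E = 0 everywhere inside the shell.

E = 0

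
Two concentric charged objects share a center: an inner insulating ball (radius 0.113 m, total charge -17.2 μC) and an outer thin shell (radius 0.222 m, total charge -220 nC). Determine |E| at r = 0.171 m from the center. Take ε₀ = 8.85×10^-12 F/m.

Take a concentric spherical Gaussian surface of radius r = 0.171 m (between the bodies, 0.113 m < r < 0.222 m).
The shell at 0.222 m lies outside the Gaussian surface, so Q_enc = -17.2 μC = -1.72e-5 C.
Since E is radial and uniform over the Gaussian sphere, Φ = E·4πr² = Q_enc/ε₀.
E = |Q_enc|/(4πε₀r²) = (1.72e-5)/(4π·8.85×10^-12·(0.171)²) = 5.29×10^6 N/C.

|E| ≈ 5.29×10^6 N/C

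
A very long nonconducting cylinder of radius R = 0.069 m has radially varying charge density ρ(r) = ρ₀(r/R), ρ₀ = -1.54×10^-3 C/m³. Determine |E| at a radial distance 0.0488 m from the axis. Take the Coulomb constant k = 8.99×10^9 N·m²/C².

2.00e6 N/C

Coaxial Gaussian cylinder, radius r = 0.0488 m, length L (r < R).
Integrating ρ over the cross-section to radius r: λ_enc = (2πρ₀/R) ∫₀^r r'^2 dr' = 2πρ₀ r^3/(3·R) = -5.432×10^-6 C/m.
By Gauss's law (flux through the curved wall only), E·2πrL = λ_enc L/ε₀.
E = 2k|λ_enc|/r = 2(8.99×10^9)(5.432e-6)/(0.0488) = 2.00×10^6 N/C.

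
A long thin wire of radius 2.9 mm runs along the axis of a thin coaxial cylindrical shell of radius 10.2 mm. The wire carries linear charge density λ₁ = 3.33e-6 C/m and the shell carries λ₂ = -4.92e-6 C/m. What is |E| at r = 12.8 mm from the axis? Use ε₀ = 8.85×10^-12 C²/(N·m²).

2.23×10^6 N/C

Coaxial Gaussian cylinder, radius r = 12.8 mm, length L (r > 10.2 mm, enclosing both).
λ_enc = λ₁ + λ₂ = (3.33×10^-6) + (-4.92e-6) = -1.59×10^-6 C/m.
Applying ∮E·dA = Q_enc/ε₀ with the end caps contributing no flux:
E = |λ_enc|/(2πε₀r) = (1.59×10^-6)/(2π·8.85×10^-12·0.0128) = 2.23e6 N/C.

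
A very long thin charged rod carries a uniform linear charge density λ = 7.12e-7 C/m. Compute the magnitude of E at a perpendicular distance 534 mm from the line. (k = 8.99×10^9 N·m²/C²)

E ≈ 2.40×10^4 N/C

Coaxial Gaussian cylinder, radius r = 534 mm, length L.
Q_enc = λL, so λ_enc = 7.12e-7 C/m.
Applying ∮E·dA = Q_enc/ε₀ with the end caps contributing no flux:
E = 2k|λ_enc|/r = 2(8.99×10^9)(7.12×10^-7)/(0.534) = 2.40×10^4 N/C.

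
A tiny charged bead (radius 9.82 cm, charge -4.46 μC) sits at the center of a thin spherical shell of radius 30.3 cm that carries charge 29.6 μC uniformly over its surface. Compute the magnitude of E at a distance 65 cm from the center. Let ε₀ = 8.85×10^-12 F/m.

|E| = 5.35×10^5 N/C

Take a concentric spherical Gaussian surface of radius r = 65 cm (r > 30.3 cm, enclosing both).
Q_enc = (-4.46 μC) + (29.6 μC) = 2.514×10^-5 C.
Gauss's law: E·4πr² = Q_enc/ε₀.
E = |Q_enc|/(4πε₀r²) = (2.514e-5)/(4π·8.85×10^-12·(0.65)²) = 5.35e5 N/C.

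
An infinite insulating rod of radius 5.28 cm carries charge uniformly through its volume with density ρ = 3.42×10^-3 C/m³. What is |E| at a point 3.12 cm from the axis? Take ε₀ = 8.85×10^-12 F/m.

By cylindrical symmetry E is radial; use a coaxial Gaussian cylinder of radius 3.12 cm and length L (r < R).
Enclosed charge per unit length: λ_enc = ρ·πr² = (3.42×10^-3)π(0.0312)² = 1.046×10^-5 C/m.
Since E is radial and uniform over the curved surface, Φ = E·2πrL = Q_enc/ε₀ = λ_enc L/ε₀.
E = |λ_enc|/(2πε₀r) = (1.046e-5)/(2π·8.85×10^-12·0.0312) = 6.03×10^6 N/C.

E = 6.03×10^6 N/C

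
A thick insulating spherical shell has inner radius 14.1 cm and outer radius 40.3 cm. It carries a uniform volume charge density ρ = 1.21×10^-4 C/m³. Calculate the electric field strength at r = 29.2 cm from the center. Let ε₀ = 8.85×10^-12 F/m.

E ≈ 1.18×10^6 V/m

By spherical symmetry E is radial; choose a Gaussian sphere of radius r = 29.2 cm (within the shell material, 14.1 cm < r < 40.3 cm).
Enclosed charge is the volume from a to r: Q_enc = (4π/3)ρ(r³ − a³) = 1.12e-5 C.
By Gauss's law, ∮E·dA = E·4πr² = Q_enc/ε₀.
E = |Q_enc|/(4πε₀r²) = (1.12×10^-5)/(4π·8.85×10^-12·(0.292)²) = 1.18×10^6 N/C.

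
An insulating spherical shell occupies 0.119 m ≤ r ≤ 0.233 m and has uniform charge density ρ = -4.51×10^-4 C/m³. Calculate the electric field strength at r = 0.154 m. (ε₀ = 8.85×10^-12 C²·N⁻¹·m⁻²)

Use a concentric Gaussian sphere at r = 0.154 m (within the shell material, 0.119 m < r < 0.233 m).
Only the shell between 0.119 m and r is enclosed: Q_enc = ρ·(4π/3)(r³ − a³) = (-4.51×10^-4)·(4π/3)·((0.154)³ − (0.119)³) = -3.716e-6 C.
Gauss's law: E·4πr² = Q_enc/ε₀.
E = |Q_enc|/(4πε₀r²) = (3.716×10^-6)/(4π·8.85×10^-12·(0.154)²) = 1.41e6 N/C.

E = 1.41×10^6 N/C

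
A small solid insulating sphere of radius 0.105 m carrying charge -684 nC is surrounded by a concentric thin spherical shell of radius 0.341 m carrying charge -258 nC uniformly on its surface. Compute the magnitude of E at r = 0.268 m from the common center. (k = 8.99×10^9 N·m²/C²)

|E| ≈ 8.56e4 N/C

Use a concentric Gaussian sphere at r = 0.268 m (between the bodies, 0.105 m < r < 0.341 m).
Only the inner charge is enclosed; the outer shell contributes nothing inside itself. Q_enc = -684 nC = -6.84×10^-7 C.
By Gauss's law, ∮E·dA = E·4πr² = Q_enc/ε₀.
E = k|Q_enc|/r² = (8.99×10^9)(6.84×10^-7)/(0.268)² = 8.56×10^4 N/C.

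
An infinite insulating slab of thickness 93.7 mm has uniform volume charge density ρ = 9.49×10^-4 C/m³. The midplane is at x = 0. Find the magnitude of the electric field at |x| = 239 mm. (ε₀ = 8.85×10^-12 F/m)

5.02e6 N/C

The point |x| = 239 mm lies outside the slab (half-thickness 0.04685 m). A symmetric pillbox spanning the full slab encloses Q_enc = ρ·d·A.
Flux = 2EA ⇒ E = |ρ|d/(2ε₀), independent of distance outside.
E = (9.49×10^-4)(0.0937)/(2·8.85×10^-12) = 5.02e6 N/C.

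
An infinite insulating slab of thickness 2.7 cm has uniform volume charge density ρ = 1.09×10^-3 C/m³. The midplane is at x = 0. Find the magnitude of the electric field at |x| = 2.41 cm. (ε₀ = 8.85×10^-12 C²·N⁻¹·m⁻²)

The point |x| = 2.41 cm lies outside the slab (half-thickness 0.0135 m). A symmetric pillbox spanning the full slab encloses Q_enc = ρ·d·A.
Flux = 2EA ⇒ E = |ρ|d/(2ε₀), independent of distance outside.
E = (1.09×10^-3)(0.027)/(2·8.85×10^-12) = 1.66×10^6 N/C.

1.66e6 V/m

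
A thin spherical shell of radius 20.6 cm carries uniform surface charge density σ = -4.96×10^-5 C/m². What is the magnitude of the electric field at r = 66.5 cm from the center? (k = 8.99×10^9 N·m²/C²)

By spherical symmetry E is radial; choose a Gaussian sphere of radius r = 66.5 cm (r > 20.6 cm).
The entire shell is enclosed: Q_enc = σ·4πR² = (-4.96×10^-5)·4π·(0.206)² = -2.645×10^-5 C.
By Gauss's law, ∮E·dA = E·4πr² = Q_enc/ε₀.
E = k|Q_enc|/r² = (8.99×10^9)(2.645×10^-5)/(0.665)² = 5.38×10^5 N/C.

E = 5.38×10^5 N/C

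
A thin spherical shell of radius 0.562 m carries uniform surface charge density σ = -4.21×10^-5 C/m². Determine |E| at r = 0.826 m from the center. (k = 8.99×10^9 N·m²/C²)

|E| ≈ 2.20e6 V/m

By spherical symmetry E is radial; choose a Gaussian sphere of radius r = 0.826 m (r > 0.562 m).
The entire shell is enclosed: Q_enc = σ·4πR² = (-4.21×10^-5)·4π·(0.562)² = -1.671×10^-4 C.
Gauss's law: E·4πr² = Q_enc/ε₀.
E = k|Q_enc|/r² = (8.99×10^9)(1.671×10^-4)/(0.826)² = 2.20×10^6 N/C.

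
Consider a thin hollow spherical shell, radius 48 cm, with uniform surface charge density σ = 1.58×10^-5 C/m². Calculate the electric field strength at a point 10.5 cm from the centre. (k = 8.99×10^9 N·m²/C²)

Symmetry ⇒ E = E(r) r̂. Gaussian sphere of radius r = 10.5 cm (inside the shell, r < 48 cm).
No charge lies within this surface, so Q_enc = 0 and Gauss's law gives E·4πr² = 0 ⇒ E = 0.

|E| = 0 V/m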